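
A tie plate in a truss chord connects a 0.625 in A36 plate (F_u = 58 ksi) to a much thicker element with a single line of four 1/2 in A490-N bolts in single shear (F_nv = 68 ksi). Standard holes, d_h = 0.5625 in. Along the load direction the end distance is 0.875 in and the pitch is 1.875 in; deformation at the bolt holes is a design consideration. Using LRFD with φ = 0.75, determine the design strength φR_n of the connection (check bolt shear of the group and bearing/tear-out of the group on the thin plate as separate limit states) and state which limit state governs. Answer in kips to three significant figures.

Bolt shear: A_b = π·0.5²/4 = 0.1963 in²; R_n = 68 × 0.1963 × 4 × 1 = 53.41 kips → 0.75 × 53.41 = 40.1 kips.
Bearing (1.2 l_c t F_u ≤ 2.4 d t F_u): upper limit = 2.4·0.5·0.625·58 = 43.5 kips.
  Edge l_c = 0.875 − 0.5625/2 = 0.5938 → r_n = 25.83 kips; interior l_c = 1.875 − 0.5625 = 1.312 → r_n = 43.5 kips.
  R_n,bearing = 1·25.83 + 3·43.5 = 156.3 kips → 0.75 × 156.3 = 117 kips.
Bolt shear governs: 40.1 kips.

40.1 kips (bolt shear governs)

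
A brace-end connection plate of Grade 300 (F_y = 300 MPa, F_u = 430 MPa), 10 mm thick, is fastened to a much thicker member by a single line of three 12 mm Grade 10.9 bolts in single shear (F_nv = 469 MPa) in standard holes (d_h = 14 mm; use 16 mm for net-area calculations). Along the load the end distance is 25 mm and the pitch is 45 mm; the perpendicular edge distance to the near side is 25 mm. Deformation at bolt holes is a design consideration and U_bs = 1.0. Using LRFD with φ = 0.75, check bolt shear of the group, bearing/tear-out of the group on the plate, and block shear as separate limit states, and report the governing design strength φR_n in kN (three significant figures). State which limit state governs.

Bolt shear: A_b = π·12²/4 = 113.1 mm²; R_n = 469 × 113.1 × 3 × 1 / 1000 = 159.1 kN → 0.75 × 159.1 = 119 kN.
Bearing: edge l_c = 18, r_n = 92.88 kN; interior l_c = 31, r_n = 123.8 kN; R_n = 92.88 + 2·123.8 = 340.6 kN → 255 kN.
Block shear: A_gv = 1150, A_nv = 750, A_nt = 170 mm²; R_n = min(0.6F_uA_nv, 0.6F_yA_gv) + U_bs·F_u·A_nt = 266.6 kN → 200 kN.
Bolt shear governs: 119 kN.

119 kN (bolt shear governs)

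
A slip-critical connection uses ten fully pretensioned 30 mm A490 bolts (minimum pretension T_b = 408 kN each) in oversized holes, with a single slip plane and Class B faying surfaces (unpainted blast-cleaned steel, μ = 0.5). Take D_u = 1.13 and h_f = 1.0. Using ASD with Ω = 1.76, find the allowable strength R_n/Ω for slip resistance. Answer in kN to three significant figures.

R_n = μ · D_u · h_f · T_b · n_s · n_b = 0.5 × 1.13 × 1.0 × 408 × 1 × 10 = 2305 kN.
Allowable strength R_n/Ω = 2305 / 1.76 = 1310 kN.

1310 kN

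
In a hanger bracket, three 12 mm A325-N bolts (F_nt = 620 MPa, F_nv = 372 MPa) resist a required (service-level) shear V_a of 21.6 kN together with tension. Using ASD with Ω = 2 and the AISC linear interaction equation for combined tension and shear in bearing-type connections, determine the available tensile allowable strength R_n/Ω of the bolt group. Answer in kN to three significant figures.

101 kN

A_b = π·12²/4 = 113.1 mm²; f_rv = 21.6 × 1000 / (3 × 113.1) = 63.66 MPa.
F'_nt = 1.3 F_nt − (Ω F_nt / F_nv) f_rv = 1.3·620 − (2·620/372)·63.66 = 593.8 MPa, capped at F_nt → F'_nt = 593.8 MPa.
R_n = F'_nt · A_b · n = 593.8 × 113.1 × 3 / 1000 = 201.5 kN.
Allowable strength R_n/Ω = 201.5 / 2 = 101 kN.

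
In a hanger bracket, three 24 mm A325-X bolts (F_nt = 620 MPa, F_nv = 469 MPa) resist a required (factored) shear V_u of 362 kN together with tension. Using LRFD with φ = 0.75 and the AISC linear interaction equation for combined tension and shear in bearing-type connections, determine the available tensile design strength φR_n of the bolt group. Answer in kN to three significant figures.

342 kN

A_b = π·24²/4 = 452.4 mm²; f_rv = 362 × 1000 / (3 × 452.4) = 266.7 MPa.
F'_nt = 1.3 F_nt − (F_nt / φF_nv) f_rv = 1.3·620 − (620/(0.75·469))·266.7 = 335.9 MPa, capped at F_nt → F'_nt = 335.9 MPa.
R_n = F'_nt · A_b · n = 335.9 × 452.4 × 3 / 1000 = 455.8 kN.
Design strength φR_n = 0.75 × 455.8 = 342 kN.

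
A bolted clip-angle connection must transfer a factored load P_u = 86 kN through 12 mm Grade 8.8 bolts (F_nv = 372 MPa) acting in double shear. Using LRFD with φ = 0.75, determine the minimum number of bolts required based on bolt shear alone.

2 bolts

A_b = π·12²/4 = 113.1 mm².
Per-bolt design strength φR_n = 0.75 × 372 × 113.1 × 2 / 1000 = 63.11 kN.
n ≥ 86 / 63.11 = 1.363 → use 2 bolts.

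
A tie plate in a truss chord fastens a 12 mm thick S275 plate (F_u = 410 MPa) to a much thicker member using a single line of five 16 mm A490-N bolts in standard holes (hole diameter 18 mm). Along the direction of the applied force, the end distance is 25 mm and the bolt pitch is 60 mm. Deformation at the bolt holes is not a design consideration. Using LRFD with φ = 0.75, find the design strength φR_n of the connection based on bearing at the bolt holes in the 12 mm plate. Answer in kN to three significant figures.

Per bolt r_n = 1.5 l_c t F_u ≤ 3.0 d t F_u; upper limit = 3.0 × 16 × 12 × 410 / 1000 = 236.2 kN.
Edge bolt: l_c = 25 − 18/2 = 16 mm → 1.5 × 16 × 12 × 410 / 1000 = 118.1 → r_n = 118.1 kN.
Interior bolts: l_c = 60 − 18 = 42 mm → 1.5 × 42 × 12 × 410 / 1000 = 310 → r_n = 236.2 kN.
R_n = 1 × 118.1 + 4 × 236.2 = 1063 kN.
Design strength φR_n = 0.75 × 1063 = 797 kN.

797 kN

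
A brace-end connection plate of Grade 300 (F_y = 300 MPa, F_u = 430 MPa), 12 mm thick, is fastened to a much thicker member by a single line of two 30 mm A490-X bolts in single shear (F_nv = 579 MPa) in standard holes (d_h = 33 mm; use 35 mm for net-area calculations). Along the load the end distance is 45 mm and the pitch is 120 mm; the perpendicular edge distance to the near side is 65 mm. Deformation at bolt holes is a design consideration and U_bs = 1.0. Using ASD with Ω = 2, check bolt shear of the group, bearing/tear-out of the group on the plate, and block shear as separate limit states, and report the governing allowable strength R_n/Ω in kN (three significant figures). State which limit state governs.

Bolt shear: A_b = π·30²/4 = 706.9 mm²; R_n = 579 × 706.9 × 2 × 1 / 1000 = 818.5 kN → 818.5 / 2 = 409 kN.
Bearing: edge l_c = 28.5, r_n = 176.5 kN; interior l_c = 87, r_n = 371.5 kN; R_n = 176.5 + 1·371.5 = 548 kN → 274 kN.
Block shear: A_gv = 1980, A_nv = 1350, A_nt = 570 mm²; R_n = min(0.6F_uA_nv, 0.6F_yA_gv) + U_bs·F_u·A_nt = 593.4 kN → 297 kN.
Bearing governs: 274 kN.

274 kN (bearing governs)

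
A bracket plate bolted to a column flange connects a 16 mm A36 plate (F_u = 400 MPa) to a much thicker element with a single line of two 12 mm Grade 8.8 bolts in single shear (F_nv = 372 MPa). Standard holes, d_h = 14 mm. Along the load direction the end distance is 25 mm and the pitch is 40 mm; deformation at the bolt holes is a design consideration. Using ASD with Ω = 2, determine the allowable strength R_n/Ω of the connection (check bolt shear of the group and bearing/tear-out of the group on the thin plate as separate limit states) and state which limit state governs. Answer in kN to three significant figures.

42.1 kN (bolt shear governs)

Bolt shear: A_b = π·12²/4 = 113.1 mm²; R_n = 372 × 113.1 × 2 × 1 / 1000 = 84.14 kN → 84.14 / 2 = 42.1 kN.
Bearing (1.2 l_c t F_u ≤ 2.4 d t F_u): upper limit = 2.4·12·16·400 / 1000 = 184.3 kN.
  Edge l_c = 25 − 14/2 = 18 → r_n = 138.2 kN; interior l_c = 40 − 14 = 26 → r_n = 184.3 kN.
  R_n,bearing = 1·138.2 + 1·184.3 = 322.6 kN → 322.6 / 2 = 161 kN.
Bolt shear governs: 42.1 kN.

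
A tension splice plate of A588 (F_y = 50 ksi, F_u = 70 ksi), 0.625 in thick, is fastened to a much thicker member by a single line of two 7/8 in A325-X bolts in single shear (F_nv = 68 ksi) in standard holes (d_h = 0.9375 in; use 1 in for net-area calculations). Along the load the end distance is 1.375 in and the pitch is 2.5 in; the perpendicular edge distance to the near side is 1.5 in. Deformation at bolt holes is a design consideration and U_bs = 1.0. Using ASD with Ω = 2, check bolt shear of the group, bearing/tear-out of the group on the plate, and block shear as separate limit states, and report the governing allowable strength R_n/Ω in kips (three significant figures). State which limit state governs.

Bolt shear: A_b = π·0.875²/4 = 0.6013 in²; R_n = 68 × 0.6013 × 2 × 1 = 81.78 kips → 81.78 / 2 = 40.9 kips.
Bearing: edge l_c = 0.9062, r_n = 47.58 kips; interior l_c = 1.562, r_n = 82.03 kips; R_n = 47.58 + 1·82.03 = 129.6 kips → 64.8 kips.
Block shear: A_gv = 2.422, A_nv = 1.484, A_nt = 0.625 in²; R_n = min(0.6F_uA_nv, 0.6F_yA_gv) + U_bs·F_u·A_nt = 106.1 kips → 53 kips.
Bolt shear governs: 40.9 kips.

40.9 kips (bolt shear governs)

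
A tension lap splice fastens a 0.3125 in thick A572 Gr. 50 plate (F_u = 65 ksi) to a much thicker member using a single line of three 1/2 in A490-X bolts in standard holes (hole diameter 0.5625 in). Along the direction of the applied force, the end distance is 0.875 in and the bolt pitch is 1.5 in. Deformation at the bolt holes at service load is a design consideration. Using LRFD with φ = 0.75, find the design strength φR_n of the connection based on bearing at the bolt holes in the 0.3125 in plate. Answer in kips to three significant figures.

Per bolt r_n = 1.2 l_c t F_u ≤ 2.4 d t F_u; upper limit = 2.4 × 0.5 × 0.3125 × 65 = 24.38 kips.
Edge bolt: l_c = 0.875 − 0.5625/2 = 0.5938 in → 1.2 × 0.5938 × 0.3125 × 65 = 14.47 → r_n = 14.47 kips.
Interior bolts: l_c = 1.5 − 0.5625 = 0.9375 in → 1.2 × 0.9375 × 0.3125 × 65 = 22.85 → r_n = 22.85 kips.
R_n = 1 × 14.47 + 2 × 22.85 = 60.18 kips.
Design strength φR_n = 0.75 × 60.18 = 45.1 kips.

45.1 kips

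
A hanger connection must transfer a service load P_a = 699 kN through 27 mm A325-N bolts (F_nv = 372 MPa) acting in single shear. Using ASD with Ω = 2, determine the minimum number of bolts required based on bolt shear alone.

7 bolts

A_b = π·27²/4 = 572.6 mm².
Per-bolt allowable strength R_n/Ω = 372 × 572.6 × 1 / 1000 / 2 = 106.5 kN.
n ≥ 699 / 106.5 = 6.564 → use 7 bolts.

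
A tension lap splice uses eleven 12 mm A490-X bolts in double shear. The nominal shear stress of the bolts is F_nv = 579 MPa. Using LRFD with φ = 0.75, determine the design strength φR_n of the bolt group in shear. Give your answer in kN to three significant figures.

1080 kN

A_b = π × 12² / 4 = 113.1 mm².
R_n = F_nv · A_b · n · n_s = 579 × 113.1 × 11 × 2 / 1000 = 1441 kN.
Design strength φR_n = 0.75 × 1441 = 1080 kN.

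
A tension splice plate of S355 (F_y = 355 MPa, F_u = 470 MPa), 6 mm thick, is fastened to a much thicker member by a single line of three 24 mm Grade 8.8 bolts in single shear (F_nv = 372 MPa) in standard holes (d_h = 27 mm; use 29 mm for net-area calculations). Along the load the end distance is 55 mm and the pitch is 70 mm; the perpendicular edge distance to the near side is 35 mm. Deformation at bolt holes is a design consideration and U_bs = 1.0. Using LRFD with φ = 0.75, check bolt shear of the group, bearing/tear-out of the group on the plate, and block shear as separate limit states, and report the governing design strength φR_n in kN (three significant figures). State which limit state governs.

Bolt shear: A_b = π·24²/4 = 452.4 mm²; R_n = 372 × 452.4 × 3 × 1 / 1000 = 504.9 kN → 0.75 × 504.9 = 379 kN.
Bearing: edge l_c = 41.5, r_n = 140.4 kN; interior l_c = 43, r_n = 145.5 kN; R_n = 140.4 + 2·145.5 = 431.5 kN → 324 kN.
Block shear: A_gv = 1170, A_nv = 735, A_nt = 123 mm²; R_n = min(0.6F_uA_nv, 0.6F_yA_gv) + U_bs·F_u·A_nt = 265.1 kN → 199 kN.
Block shear governs: 199 kN.

199 kN (block shear governs)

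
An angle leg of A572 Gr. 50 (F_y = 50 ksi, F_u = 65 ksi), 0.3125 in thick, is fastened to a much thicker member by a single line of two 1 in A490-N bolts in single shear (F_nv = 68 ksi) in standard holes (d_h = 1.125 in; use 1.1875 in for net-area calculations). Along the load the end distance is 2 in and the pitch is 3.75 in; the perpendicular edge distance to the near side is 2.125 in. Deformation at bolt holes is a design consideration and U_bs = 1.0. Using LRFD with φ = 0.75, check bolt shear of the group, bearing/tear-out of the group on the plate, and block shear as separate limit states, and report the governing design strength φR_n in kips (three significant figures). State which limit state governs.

59.6 kips (block shear governs)

Bolt shear: A_b = π·1²/4 = 0.7854 in²; R_n = 68 × 0.7854 × 2 × 1 = 106.8 kips → 0.75 × 106.8 = 80.1 kips.
Bearing: edge l_c = 1.438, r_n = 35.04 kips; interior l_c = 2.625, r_n = 48.75 kips; R_n = 35.04 + 1·48.75 = 83.79 kips → 62.8 kips.
Block shear: A_gv = 1.797, A_nv = 1.24, A_nt = 0.4785 in²; R_n = min(0.6F_uA_nv, 0.6F_yA_gv) + U_bs·F_u·A_nt = 79.47 kips → 59.6 kips.
Block shear governs: 59.6 kips.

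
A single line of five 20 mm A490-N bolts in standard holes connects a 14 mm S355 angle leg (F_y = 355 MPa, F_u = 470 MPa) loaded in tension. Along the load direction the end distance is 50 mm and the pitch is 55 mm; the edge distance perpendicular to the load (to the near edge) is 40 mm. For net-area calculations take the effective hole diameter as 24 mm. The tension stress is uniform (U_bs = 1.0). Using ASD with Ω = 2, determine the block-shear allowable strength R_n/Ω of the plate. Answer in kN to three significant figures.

Shear plane L_v = 50 + 4·55 = 270 mm; A_gv = 270 × 14 = 3780 mm².
A_nv = (270 − 4.5·24) × 14 = 2268 mm².
A_nt = (40 − 0.5·24) × 14 = 392 mm².
0.6 F_u A_nv = 639.6 kN; 0.6 F_y A_gv = 805.1 kN → shear rupture governs the shear term.
R_n = 639.6 + 1.0 × 470 × 392 / 1000 = 823.8 kN.
Allowable strength R_n/Ω = 823.8 / 2 = 412 kN.

412 kN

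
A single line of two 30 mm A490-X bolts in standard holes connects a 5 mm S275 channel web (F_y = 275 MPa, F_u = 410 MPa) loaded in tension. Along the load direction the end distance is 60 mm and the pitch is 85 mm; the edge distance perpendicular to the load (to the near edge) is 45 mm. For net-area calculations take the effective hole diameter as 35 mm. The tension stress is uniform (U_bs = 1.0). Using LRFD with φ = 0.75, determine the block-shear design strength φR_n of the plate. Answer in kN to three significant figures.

128 kN

Shear plane L_v = 60 + 1·85 = 145 mm; A_gv = 145 × 5 = 725 mm².
A_nv = (145 − 1.5·35) × 5 = 462.5 mm².
A_nt = (45 − 0.5·35) × 5 = 137.5 mm².
0.6 F_u A_nv = 113.8 kN; 0.6 F_y A_gv = 119.6 kN → shear rupture governs the shear term.
R_n = 113.8 + 1.0 × 410 × 137.5 / 1000 = 170.2 kN.
Design strength φR_n = 0.75 × 170.2 = 128 kN.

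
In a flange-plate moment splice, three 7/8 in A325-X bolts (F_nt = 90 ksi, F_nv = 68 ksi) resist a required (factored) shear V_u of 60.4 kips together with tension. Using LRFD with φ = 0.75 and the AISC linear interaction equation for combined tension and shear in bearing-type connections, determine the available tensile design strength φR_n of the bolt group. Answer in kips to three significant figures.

78.4 kips

A_b = π·0.875²/4 = 0.6013 in²; f_rv = 60.4 / (3 × 0.6013) = 33.48 ksi.
F'_nt = 1.3 F_nt − (F_nt / φF_nv) f_rv = 1.3·90 − (90/(0.75·68))·33.48 = 57.91 ksi, capped at F_nt → F'_nt = 57.91 ksi.
R_n = F'_nt · A_b · n = 57.91 × 0.6013 × 3 = 104.5 kips.
Design strength φR_n = 0.75 × 104.5 = 78.4 kips.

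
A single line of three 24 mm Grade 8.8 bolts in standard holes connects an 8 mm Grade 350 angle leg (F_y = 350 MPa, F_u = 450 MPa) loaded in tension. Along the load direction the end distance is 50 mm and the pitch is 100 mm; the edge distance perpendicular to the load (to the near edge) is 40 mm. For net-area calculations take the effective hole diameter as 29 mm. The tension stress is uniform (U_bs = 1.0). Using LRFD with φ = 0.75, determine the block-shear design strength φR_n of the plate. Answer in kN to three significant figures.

Shear plane L_v = 50 + 2·100 = 250 mm; A_gv = 250 × 8 = 2000 mm².
A_nv = (250 − 2.5·29) × 8 = 1420 mm².
A_nt = (40 − 0.5·29) × 8 = 204 mm².
0.6 F_u A_nv = 383.4 kN; 0.6 F_y A_gv = 420 kN → shear rupture governs the shear term.
R_n = 383.4 + 1.0 × 450 × 204 / 1000 = 475.2 kN.
Design strength φR_n = 0.75 × 475.2 = 356 kN.

356 kN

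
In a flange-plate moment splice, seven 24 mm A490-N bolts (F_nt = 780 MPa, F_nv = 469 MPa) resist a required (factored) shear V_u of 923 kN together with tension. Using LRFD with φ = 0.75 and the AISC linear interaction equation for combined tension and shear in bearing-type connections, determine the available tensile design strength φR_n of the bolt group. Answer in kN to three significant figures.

A_b = π·24²/4 = 452.4 mm²; f_rv = 923 × 1000 / (7 × 452.4) = 291.5 MPa.
F'_nt = 1.3 F_nt − (F_nt / φF_nv) f_rv = 1.3·780 − (780/(0.75·469))·291.5 = 367.7 MPa, capped at F_nt → F'_nt = 367.7 MPa.
R_n = F'_nt · A_b · n = 367.7 × 452.4 × 7 / 1000 = 1164 kN.
Design strength φR_n = 0.75 × 1164 = 873 kN.

873 kN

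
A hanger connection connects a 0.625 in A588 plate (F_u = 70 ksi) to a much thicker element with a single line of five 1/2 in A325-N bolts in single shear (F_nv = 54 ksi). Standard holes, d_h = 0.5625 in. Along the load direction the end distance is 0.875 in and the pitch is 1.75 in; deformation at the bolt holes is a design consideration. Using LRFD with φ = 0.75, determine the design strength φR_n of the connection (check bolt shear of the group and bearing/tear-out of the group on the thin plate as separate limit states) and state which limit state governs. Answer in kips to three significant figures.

39.8 kips (bolt shear governs)

Bolt shear: A_b = π·0.5²/4 = 0.1963 in²; R_n = 54 × 0.1963 × 5 × 1 = 53.01 kips → 0.75 × 53.01 = 39.8 kips.
Bearing (1.2 l_c t F_u ≤ 2.4 d t F_u): upper limit = 2.4·0.5·0.625·70 = 52.5 kips.
  Edge l_c = 0.875 − 0.5625/2 = 0.5938 → r_n = 31.17 kips; interior l_c = 1.75 − 0.5625 = 1.188 → r_n = 52.5 kips.
  R_n,bearing = 1·31.17 + 4·52.5 = 241.2 kips → 0.75 × 241.2 = 181 kips.
Bolt shear governs: 39.8 kips.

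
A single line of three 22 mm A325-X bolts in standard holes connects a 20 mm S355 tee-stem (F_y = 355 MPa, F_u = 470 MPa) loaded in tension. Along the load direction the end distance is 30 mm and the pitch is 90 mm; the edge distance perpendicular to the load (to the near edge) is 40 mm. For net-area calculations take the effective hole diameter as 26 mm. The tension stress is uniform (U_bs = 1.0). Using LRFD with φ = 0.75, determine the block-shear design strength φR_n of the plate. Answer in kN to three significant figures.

Shear plane L_v = 30 + 2·90 = 210 mm; A_gv = 210 × 20 = 4200 mm².
A_nv = (210 − 2.5·26) × 20 = 2900 mm².
A_nt = (40 − 0.5·26) × 20 = 540 mm².
0.6 F_u A_nv = 817.8 kN; 0.6 F_y A_gv = 894.6 kN → shear rupture governs the shear term.
R_n = 817.8 + 1.0 × 470 × 540 / 1000 = 1072 kN.
Design strength φR_n = 0.75 × 1072 = 804 kN.

804 kN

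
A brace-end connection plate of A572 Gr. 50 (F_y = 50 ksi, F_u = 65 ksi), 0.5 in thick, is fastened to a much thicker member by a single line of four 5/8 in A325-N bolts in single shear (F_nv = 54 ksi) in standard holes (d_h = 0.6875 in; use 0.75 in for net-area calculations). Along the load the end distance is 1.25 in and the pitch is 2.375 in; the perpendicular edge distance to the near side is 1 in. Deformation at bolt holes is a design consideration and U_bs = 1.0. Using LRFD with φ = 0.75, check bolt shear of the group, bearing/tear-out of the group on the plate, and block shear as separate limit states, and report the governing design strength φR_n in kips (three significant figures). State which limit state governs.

49.7 kips (bolt shear governs)

Bolt shear: A_b = π·0.625²/4 = 0.3068 in²; R_n = 54 × 0.3068 × 4 × 1 = 66.27 kips → 0.75 × 66.27 = 49.7 kips.
Bearing: edge l_c = 0.9062, r_n = 35.34 kips; interior l_c = 1.688, r_n = 48.75 kips; R_n = 35.34 + 3·48.75 = 181.6 kips → 136 kips.
Block shear: A_gv = 4.188, A_nv = 2.875, A_nt = 0.3125 in²; R_n = min(0.6F_uA_nv, 0.6F_yA_gv) + U_bs·F_u·A_nt = 132.4 kips → 99.3 kips.
Bolt shear governs: 49.7 kips.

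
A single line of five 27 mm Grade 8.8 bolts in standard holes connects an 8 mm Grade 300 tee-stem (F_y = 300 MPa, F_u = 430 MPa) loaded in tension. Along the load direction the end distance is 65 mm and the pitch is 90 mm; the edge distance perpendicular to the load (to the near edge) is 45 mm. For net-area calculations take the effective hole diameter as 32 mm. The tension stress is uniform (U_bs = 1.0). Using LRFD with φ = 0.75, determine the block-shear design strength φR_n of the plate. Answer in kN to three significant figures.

Shear plane L_v = 65 + 4·90 = 425 mm; A_gv = 425 × 8 = 3400 mm².
A_nv = (425 − 4.5·32) × 8 = 2248 mm².
A_nt = (45 − 0.5·32) × 8 = 232 mm².
0.6 F_u A_nv = 580 kN; 0.6 F_y A_gv = 612 kN → shear rupture governs the shear term.
R_n = 580 + 1.0 × 430 × 232 / 1000 = 679.7 kN.
Design strength φR_n = 0.75 × 679.7 = 510 kN.

510 kN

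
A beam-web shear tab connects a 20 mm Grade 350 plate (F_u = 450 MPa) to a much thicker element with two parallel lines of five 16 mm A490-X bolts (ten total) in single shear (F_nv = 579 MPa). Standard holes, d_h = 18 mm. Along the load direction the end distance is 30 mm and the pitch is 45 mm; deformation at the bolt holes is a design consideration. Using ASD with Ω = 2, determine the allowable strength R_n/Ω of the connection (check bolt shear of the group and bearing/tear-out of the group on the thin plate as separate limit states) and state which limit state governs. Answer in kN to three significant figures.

Bolt shear: A_b = π·16²/4 = 201.1 mm²; R_n = 579 × 201.1 × 10 × 1 / 1000 = 1164 kN → 1164 / 2 = 582 kN.
Bearing (1.2 l_c t F_u ≤ 2.4 d t F_u): upper limit = 2.4·16·20·450 / 1000 = 345.6 kN.
  Edge l_c = 30 − 18/2 = 21 → r_n = 226.8 kN; interior l_c = 45 − 18 = 27 → r_n = 291.6 kN.
  R_n,bearing = 2·226.8 + 8·291.6 = 2786 kN → 2786 / 2 = 1390 kN.
Bolt shear governs: 582 kN.

582 kN (bolt shear governs)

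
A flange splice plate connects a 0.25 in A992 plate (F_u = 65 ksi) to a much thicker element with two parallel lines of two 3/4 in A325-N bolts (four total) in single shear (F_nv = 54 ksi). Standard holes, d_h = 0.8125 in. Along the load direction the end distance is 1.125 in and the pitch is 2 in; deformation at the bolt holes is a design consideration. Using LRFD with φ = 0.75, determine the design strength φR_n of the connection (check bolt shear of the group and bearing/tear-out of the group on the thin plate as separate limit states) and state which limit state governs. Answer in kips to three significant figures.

55.8 kips (bearing governs)

Bolt shear: A_b = π·0.75²/4 = 0.4418 in²; R_n = 54 × 0.4418 × 4 × 1 = 95.43 kips → 0.75 × 95.43 = 71.6 kips.
Bearing (1.2 l_c t F_u ≤ 2.4 d t F_u): upper limit = 2.4·0.75·0.25·65 = 29.25 kips.
  Edge l_c = 1.125 − 0.8125/2 = 0.7188 → r_n = 14.02 kips; interior l_c = 2 − 0.8125 = 1.188 → r_n = 23.16 kips.
  R_n,bearing = 2·14.02 + 2·23.16 = 74.34 kips → 0.75 × 74.34 = 55.8 kips.
Bearing governs: 55.8 kips.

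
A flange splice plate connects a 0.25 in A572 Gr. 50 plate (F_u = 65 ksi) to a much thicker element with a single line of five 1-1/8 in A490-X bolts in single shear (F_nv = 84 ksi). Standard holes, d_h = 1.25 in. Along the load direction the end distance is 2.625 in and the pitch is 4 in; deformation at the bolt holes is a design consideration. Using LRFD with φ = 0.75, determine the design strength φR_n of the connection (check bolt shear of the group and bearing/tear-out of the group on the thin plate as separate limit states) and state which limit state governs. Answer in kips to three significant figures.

161 kips (bearing governs)

Bolt shear: A_b = π·1.125²/4 = 0.994 in²; R_n = 84 × 0.994 × 5 × 1 = 417.5 kips → 0.75 × 417.5 = 313 kips.
Bearing (1.2 l_c t F_u ≤ 2.4 d t F_u): upper limit = 2.4·1.125·0.25·65 = 43.87 kips.
  Edge l_c = 2.625 − 1.25/2 = 2 → r_n = 39 kips; interior l_c = 4 − 1.25 = 2.75 → r_n = 43.87 kips.
  R_n,bearing = 1·39 + 4·43.87 = 214.5 kips → 0.75 × 214.5 = 161 kips.
Bearing governs: 161 kips.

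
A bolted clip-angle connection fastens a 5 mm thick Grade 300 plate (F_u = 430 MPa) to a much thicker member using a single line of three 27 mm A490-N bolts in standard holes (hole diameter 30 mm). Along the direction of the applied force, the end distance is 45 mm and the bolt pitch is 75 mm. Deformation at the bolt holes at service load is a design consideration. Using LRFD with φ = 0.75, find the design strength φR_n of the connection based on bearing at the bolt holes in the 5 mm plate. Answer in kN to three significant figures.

Per bolt r_n = 1.2 l_c t F_u ≤ 2.4 d t F_u; upper limit = 2.4 × 27 × 5 × 430 / 1000 = 139.3 kN.
Edge bolt: l_c = 45 − 30/2 = 30 mm → 1.2 × 30 × 5 × 430 / 1000 = 77.4 → r_n = 77.4 kN.
Interior bolts: l_c = 75 − 30 = 45 mm → 1.2 × 45 × 5 × 430 / 1000 = 116.1 → r_n = 116.1 kN.
R_n = 1 × 77.4 + 2 × 116.1 = 309.6 kN.
Design strength φR_n = 0.75 × 309.6 = 232 kN.

232 kN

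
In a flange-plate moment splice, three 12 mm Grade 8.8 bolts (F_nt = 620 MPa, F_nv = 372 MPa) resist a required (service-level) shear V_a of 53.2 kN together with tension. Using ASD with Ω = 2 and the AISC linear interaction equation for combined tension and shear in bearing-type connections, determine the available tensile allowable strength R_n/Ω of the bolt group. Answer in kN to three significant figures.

A_b = π·12²/4 = 113.1 mm²; f_rv = 53.2 × 1000 / (3 × 113.1) = 156.8 MPa.
F'_nt = 1.3 F_nt − (Ω F_nt / F_nv) f_rv = 1.3·620 − (2·620/372)·156.8 = 283.3 MPa, capped at F_nt → F'_nt = 283.3 MPa.
R_n = F'_nt · A_b · n = 283.3 × 113.1 × 3 / 1000 = 96.14 kN.
Allowable strength R_n/Ω = 96.14 / 2 = 48.1 kN.

48.1 kN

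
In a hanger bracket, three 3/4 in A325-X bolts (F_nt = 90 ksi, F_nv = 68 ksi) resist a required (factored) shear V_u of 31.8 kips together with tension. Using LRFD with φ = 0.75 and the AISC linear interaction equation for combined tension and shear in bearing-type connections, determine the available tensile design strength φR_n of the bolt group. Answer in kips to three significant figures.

A_b = π·0.75²/4 = 0.4418 in²; f_rv = 31.8 / (3 × 0.4418) = 23.99 ksi.
F'_nt = 1.3 F_nt − (F_nt / φF_nv) f_rv = 1.3·90 − (90/(0.75·68))·23.99 = 74.66 ksi, capped at F_nt → F'_nt = 74.66 ksi.
R_n = F'_nt · A_b · n = 74.66 × 0.4418 × 3 = 98.95 kips.
Design strength φR_n = 0.75 × 98.95 = 74.2 kips.

74.2 kips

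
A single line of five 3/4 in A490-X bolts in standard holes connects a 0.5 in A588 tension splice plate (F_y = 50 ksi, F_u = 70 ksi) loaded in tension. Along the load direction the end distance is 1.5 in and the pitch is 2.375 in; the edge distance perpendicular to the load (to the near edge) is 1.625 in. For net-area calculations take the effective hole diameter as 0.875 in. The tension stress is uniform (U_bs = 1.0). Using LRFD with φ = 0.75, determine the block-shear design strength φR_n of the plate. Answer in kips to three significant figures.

Shear plane L_v = 1.5 + 4·2.375 = 11 in; A_gv = 11 × 0.5 = 5.5 in².
A_nv = (11 − 4.5·0.875) × 0.5 = 3.531 in².
A_nt = (1.625 − 0.5·0.875) × 0.5 = 0.5938 in².
0.6 F_u A_nv = 148.3 kips; 0.6 F_y A_gv = 165 kips → shear rupture governs the shear term.
R_n = 148.3 + 1.0 × 70 × 0.5938 = 189.9 kips.
Design strength φR_n = 0.75 × 189.9 = 142 kips.

142 kips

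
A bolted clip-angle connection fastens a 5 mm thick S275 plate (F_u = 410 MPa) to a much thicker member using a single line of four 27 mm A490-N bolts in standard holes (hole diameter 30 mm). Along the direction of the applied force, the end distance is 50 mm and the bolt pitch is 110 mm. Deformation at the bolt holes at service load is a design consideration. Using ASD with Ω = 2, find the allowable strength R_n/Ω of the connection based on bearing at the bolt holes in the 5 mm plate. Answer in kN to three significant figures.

242 kN

Per bolt r_n = 1.2 l_c t F_u ≤ 2.4 d t F_u; upper limit = 2.4 × 27 × 5 × 410 / 1000 = 132.8 kN.
Edge bolt: l_c = 50 − 30/2 = 35 mm → 1.2 × 35 × 5 × 410 / 1000 = 86.1 → r_n = 86.1 kN.
Interior bolts: l_c = 110 − 30 = 80 mm → 1.2 × 80 × 5 × 410 / 1000 = 196.8 → r_n = 132.8 kN.
R_n = 1 × 86.1 + 3 × 132.8 = 484.6 kN.
Allowable strength R_n/Ω = 484.6 / 2 = 242 kN.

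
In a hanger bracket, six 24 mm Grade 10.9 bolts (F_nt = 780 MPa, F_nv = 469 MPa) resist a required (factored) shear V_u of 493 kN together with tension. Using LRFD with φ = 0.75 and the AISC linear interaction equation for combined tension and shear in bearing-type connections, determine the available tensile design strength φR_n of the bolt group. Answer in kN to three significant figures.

A_b = π·24²/4 = 452.4 mm²; f_rv = 493 × 1000 / (6 × 452.4) = 181.6 MPa.
F'_nt = 1.3 F_nt − (F_nt / φF_nv) f_rv = 1.3·780 − (780/(0.75·469))·181.6 = 611.2 MPa, capped at F_nt → F'_nt = 611.2 MPa.
R_n = F'_nt · A_b · n = 611.2 × 452.4 × 6 / 1000 = 1659 kN.
Design strength φR_n = 0.75 × 1659 = 1240 kN.

1240 kN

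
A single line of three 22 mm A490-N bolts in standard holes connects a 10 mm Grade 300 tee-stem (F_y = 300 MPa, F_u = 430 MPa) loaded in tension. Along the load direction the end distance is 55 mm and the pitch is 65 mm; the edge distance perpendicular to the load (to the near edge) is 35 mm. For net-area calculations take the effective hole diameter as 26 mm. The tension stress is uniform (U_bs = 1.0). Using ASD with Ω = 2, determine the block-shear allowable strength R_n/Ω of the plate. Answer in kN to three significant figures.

Shear plane L_v = 55 + 2·65 = 185 mm; A_gv = 185 × 10 = 1850 mm².
A_nv = (185 − 2.5·26) × 10 = 1200 mm².
A_nt = (35 − 0.5·26) × 10 = 220 mm².
0.6 F_u A_nv = 309.6 kN; 0.6 F_y A_gv = 333 kN → shear rupture governs the shear term.
R_n = 309.6 + 1.0 × 430 × 220 / 1000 = 404.2 kN.
Allowable strength R_n/Ω = 404.2 / 2 = 202 kN.

202 kN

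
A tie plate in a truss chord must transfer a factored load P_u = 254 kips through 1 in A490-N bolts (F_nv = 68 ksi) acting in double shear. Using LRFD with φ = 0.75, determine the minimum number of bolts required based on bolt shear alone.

A_b = π·1²/4 = 0.7854 in².
Per-bolt design strength φR_n = 0.75 × 68 × 0.7854 × 2 = 80.11 kips.
n ≥ 254 / 80.11 = 3.171 → use 4 bolts.

4 bolts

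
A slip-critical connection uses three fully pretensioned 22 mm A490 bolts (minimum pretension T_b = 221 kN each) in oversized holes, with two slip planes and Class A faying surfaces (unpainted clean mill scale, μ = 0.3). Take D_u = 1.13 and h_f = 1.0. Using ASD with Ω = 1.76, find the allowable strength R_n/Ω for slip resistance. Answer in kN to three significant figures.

255 kN

R_n = μ · D_u · h_f · T_b · n_s · n_b = 0.3 × 1.13 × 1.0 × 221 × 2 × 3 = 449.5 kN.
Allowable strength R_n/Ω = 449.5 / 1.76 = 255 kN.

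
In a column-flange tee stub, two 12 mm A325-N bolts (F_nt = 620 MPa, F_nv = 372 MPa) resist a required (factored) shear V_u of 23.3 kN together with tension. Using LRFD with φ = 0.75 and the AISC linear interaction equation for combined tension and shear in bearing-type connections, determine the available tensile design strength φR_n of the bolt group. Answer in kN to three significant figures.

97.9 kN

A_b = π·12²/4 = 113.1 mm²; f_rv = 23.3 × 1000 / (2 × 113.1) = 103 MPa.
F'_nt = 1.3 F_nt − (F_nt / φF_nv) f_rv = 1.3·620 − (620/(0.75·372))·103 = 577.1 MPa, capped at F_nt → F'_nt = 577.1 MPa.
R_n = F'_nt · A_b · n = 577.1 × 113.1 × 2 / 1000 = 130.5 kN.
Design strength φR_n = 0.75 × 130.5 = 97.9 kN.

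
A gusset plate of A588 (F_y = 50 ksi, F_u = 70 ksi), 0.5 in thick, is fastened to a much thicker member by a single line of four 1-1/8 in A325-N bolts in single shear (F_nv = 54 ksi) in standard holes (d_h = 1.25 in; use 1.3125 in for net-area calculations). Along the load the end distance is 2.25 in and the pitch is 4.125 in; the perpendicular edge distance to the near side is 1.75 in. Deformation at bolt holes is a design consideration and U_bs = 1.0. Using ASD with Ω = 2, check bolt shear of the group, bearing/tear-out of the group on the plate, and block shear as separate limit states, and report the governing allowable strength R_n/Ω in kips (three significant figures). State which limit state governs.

107 kips (bolt shear governs)

Bolt shear: A_b = π·1.125²/4 = 0.994 in²; R_n = 54 × 0.994 × 4 × 1 = 214.7 kips → 214.7 / 2 = 107 kips.
Bearing: edge l_c = 1.625, r_n = 68.25 kips; interior l_c = 2.875, r_n = 94.5 kips; R_n = 68.25 + 3·94.5 = 351.7 kips → 176 kips.
Block shear: A_gv = 7.312, A_nv = 5.016, A_nt = 0.5469 in²; R_n = min(0.6F_uA_nv, 0.6F_yA_gv) + U_bs·F_u·A_nt = 248.9 kips → 124 kips.
Bolt shear governs: 107 kips.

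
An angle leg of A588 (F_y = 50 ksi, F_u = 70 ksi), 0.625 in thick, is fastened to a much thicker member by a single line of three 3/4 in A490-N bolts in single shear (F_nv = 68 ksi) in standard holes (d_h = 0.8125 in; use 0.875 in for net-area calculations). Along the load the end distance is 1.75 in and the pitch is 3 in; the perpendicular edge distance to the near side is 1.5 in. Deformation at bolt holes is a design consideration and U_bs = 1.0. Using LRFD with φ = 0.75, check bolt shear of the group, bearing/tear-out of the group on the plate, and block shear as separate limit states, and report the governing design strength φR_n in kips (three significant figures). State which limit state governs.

67.6 kips (bolt shear governs)

Bolt shear: A_b = π·0.75²/4 = 0.4418 in²; R_n = 68 × 0.4418 × 3 × 1 = 90.12 kips → 0.75 × 90.12 = 67.6 kips.
Bearing: edge l_c = 1.344, r_n = 70.55 kips; interior l_c = 2.188, r_n = 78.75 kips; R_n = 70.55 + 2·78.75 = 228 kips → 171 kips.
Block shear: A_gv = 4.844, A_nv = 3.477, A_nt = 0.6641 in²; R_n = min(0.6F_uA_nv, 0.6F_yA_gv) + U_bs·F_u·A_nt = 191.8 kips → 144 kips.
Bolt shear governs: 67.6 kips.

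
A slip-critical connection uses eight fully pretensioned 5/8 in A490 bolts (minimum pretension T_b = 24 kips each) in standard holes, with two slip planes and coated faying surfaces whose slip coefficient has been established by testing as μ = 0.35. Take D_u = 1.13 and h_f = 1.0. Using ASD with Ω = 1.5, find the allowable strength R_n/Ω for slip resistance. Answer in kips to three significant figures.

101 kips

R_n = μ · D_u · h_f · T_b · n_s · n_b = 0.35 × 1.13 × 1.0 × 24 × 2 × 8 = 151.9 kips.
Allowable strength R_n/Ω = 151.9 / 1.5 = 101 kips.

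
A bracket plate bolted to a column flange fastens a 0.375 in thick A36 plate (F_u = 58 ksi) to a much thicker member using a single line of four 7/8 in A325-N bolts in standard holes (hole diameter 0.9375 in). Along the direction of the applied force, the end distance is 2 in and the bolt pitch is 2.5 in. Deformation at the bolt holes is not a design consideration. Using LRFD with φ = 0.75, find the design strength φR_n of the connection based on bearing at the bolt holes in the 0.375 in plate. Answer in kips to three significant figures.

Per bolt r_n = 1.5 l_c t F_u ≤ 3.0 d t F_u; upper limit = 3.0 × 0.875 × 0.375 × 58 = 57.09 kips.
Edge bolt: l_c = 2 − 0.9375/2 = 1.531 in → 1.5 × 1.531 × 0.375 × 58 = 49.96 → r_n = 49.96 kips.
Interior bolts: l_c = 2.5 − 0.9375 = 1.562 in → 1.5 × 1.562 × 0.375 × 58 = 50.98 → r_n = 50.98 kips.
R_n = 1 × 49.96 + 3 × 50.98 = 202.9 kips.
Design strength φR_n = 0.75 × 202.9 = 152 kips.

152 kips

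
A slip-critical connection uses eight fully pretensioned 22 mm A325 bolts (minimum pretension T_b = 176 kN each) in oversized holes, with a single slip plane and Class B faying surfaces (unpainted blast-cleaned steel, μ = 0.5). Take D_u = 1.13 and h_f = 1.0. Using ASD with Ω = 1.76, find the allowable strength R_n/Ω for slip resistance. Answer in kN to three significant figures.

R_n = μ · D_u · h_f · T_b · n_s · n_b = 0.5 × 1.13 × 1.0 × 176 × 1 × 8 = 795.5 kN.
Allowable strength R_n/Ω = 795.5 / 1.76 = 452 kN.

452 kN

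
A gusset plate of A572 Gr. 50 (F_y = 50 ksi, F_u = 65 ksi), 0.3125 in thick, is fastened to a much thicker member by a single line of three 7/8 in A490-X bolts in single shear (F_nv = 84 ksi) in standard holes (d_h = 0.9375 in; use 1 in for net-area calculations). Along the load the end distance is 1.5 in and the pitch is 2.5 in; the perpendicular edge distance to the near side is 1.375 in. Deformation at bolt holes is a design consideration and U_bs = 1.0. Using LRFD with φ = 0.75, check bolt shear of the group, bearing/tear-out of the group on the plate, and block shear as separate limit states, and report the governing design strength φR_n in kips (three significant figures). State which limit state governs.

Bolt shear: A_b = π·0.875²/4 = 0.6013 in²; R_n = 84 × 0.6013 × 3 × 1 = 151.5 kips → 0.75 × 151.5 = 114 kips.
Bearing: edge l_c = 1.031, r_n = 25.14 kips; interior l_c = 1.562, r_n = 38.09 kips; R_n = 25.14 + 2·38.09 = 101.3 kips → 76 kips.
Block shear: A_gv = 2.031, A_nv = 1.25, A_nt = 0.2734 in²; R_n = min(0.6F_uA_nv, 0.6F_yA_gv) + U_bs·F_u·A_nt = 66.52 kips → 49.9 kips.
Block shear governs: 49.9 kips.

49.9 kips (block shear governs)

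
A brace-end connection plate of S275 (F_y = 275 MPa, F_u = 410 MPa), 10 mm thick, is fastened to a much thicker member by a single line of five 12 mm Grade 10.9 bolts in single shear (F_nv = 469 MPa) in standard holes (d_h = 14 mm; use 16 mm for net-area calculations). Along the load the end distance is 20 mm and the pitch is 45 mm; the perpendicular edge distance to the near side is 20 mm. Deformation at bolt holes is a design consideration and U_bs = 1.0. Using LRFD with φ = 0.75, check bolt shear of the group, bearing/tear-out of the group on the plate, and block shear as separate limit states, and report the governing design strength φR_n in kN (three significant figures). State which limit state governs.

199 kN (bolt shear governs)

Bolt shear: A_b = π·12²/4 = 113.1 mm²; R_n = 469 × 113.1 × 5 × 1 / 1000 = 265.2 kN → 0.75 × 265.2 = 199 kN.
Bearing: edge l_c = 13, r_n = 63.96 kN; interior l_c = 31, r_n = 118.1 kN; R_n = 63.96 + 4·118.1 = 536.3 kN → 402 kN.
Block shear: A_gv = 2000, A_nv = 1280, A_nt = 120 mm²; R_n = min(0.6F_uA_nv, 0.6F_yA_gv) + U_bs·F_u·A_nt = 364.1 kN → 273 kN.
Bolt shear governs: 199 kN.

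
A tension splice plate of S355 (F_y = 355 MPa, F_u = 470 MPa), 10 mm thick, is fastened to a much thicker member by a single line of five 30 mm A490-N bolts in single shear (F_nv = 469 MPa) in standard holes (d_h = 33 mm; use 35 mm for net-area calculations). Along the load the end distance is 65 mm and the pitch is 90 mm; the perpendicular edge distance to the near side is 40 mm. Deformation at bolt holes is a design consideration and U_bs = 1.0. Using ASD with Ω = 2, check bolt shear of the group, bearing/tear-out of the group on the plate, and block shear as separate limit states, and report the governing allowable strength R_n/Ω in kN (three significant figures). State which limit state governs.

Bolt shear: A_b = π·30²/4 = 706.9 mm²; R_n = 469 × 706.9 × 5 × 1 / 1000 = 1658 kN → 1658 / 2 = 829 kN.
Bearing: edge l_c = 48.5, r_n = 273.5 kN; interior l_c = 57, r_n = 321.5 kN; R_n = 273.5 + 4·321.5 = 1559 kN → 780 kN.
Block shear: A_gv = 4250, A_nv = 2675, A_nt = 225 mm²; R_n = min(0.6F_uA_nv, 0.6F_yA_gv) + U_bs·F_u·A_nt = 860.1 kN → 430 kN.
Block shear governs: 430 kN.

430 kN (block shear governs)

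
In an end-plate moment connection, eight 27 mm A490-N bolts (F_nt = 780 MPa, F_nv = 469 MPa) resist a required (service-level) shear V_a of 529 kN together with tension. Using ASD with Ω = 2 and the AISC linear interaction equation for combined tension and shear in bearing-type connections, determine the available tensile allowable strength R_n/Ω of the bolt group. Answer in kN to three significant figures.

1440 kN

A_b = π·27²/4 = 572.6 mm²; f_rv = 529 × 1000 / (8 × 572.6) = 115.5 MPa.
F'_nt = 1.3 F_nt − (Ω F_nt / F_nv) f_rv = 1.3·780 − (2·780/469)·115.5 = 629.9 MPa, capped at F_nt → F'_nt = 629.9 MPa.
R_n = F'_nt · A_b · n = 629.9 × 572.6 × 8 / 1000 = 2885 kN.
Allowable strength R_n/Ω = 2885 / 2 = 1440 kN.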